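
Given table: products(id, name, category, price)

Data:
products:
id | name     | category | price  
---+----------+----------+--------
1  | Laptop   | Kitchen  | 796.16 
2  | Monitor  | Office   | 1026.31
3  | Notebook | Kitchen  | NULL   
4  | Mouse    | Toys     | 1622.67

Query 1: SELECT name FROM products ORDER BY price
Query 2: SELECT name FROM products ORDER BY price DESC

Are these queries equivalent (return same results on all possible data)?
No, not equivalent

Query 1 returns: [('Notebook',), ('Laptop',), ('Monitor',), ('Mouse',)]
Query 2 returns: [('Mouse',), ('Monitor',), ('Laptop',), ('Notebook',)]

Reason: ASC vs DESC gives opposite ordering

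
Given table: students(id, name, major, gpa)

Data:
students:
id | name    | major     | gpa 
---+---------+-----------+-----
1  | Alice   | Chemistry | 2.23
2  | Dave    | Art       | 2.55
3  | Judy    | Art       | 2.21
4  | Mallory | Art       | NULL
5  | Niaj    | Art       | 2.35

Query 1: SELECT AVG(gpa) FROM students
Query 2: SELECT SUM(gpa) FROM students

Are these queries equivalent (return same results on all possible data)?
No, not equivalent

Query 1 returns: [(2.335,)]
Query 2 returns: [(9.34,)]

Reason: AVG vs SUM give different aggregate values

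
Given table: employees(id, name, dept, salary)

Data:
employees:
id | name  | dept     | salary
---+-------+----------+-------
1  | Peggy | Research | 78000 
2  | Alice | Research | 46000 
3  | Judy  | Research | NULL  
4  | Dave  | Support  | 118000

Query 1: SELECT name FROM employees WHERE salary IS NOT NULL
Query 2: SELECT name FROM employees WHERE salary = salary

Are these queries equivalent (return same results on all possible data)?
Yes, equivalent

Both queries return: [('Alice',), ('Dave',), ('Peggy',)]

Reason: IS NOT NULL vs self-equality (both exclude NULLs)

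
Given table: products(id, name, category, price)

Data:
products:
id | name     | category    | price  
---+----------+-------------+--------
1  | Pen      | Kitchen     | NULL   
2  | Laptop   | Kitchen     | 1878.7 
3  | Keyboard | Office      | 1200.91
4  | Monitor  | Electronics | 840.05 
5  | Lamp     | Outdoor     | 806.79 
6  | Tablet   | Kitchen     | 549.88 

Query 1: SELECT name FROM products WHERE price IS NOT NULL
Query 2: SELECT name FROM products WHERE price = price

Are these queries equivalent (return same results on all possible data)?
Yes, equivalent

Both queries return: [('Keyboard',), ('Lamp',), ('Laptop',), ('Monitor',), ('Tablet',)]

Reason: IS NOT NULL vs self-equality (both exclude NULLs)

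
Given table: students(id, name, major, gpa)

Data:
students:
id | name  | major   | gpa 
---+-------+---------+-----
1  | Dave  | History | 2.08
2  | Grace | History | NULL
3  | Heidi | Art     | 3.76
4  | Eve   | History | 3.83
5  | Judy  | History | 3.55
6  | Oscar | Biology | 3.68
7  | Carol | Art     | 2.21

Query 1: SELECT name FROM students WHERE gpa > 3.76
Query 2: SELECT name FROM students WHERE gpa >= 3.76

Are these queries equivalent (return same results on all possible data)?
No, not equivalent

Query 1 returns: [('Eve',)]
Query 2 returns: [('Heidi',), ('Eve',)]

Reason: > vs >= gives different results when gpa = 3.76 exists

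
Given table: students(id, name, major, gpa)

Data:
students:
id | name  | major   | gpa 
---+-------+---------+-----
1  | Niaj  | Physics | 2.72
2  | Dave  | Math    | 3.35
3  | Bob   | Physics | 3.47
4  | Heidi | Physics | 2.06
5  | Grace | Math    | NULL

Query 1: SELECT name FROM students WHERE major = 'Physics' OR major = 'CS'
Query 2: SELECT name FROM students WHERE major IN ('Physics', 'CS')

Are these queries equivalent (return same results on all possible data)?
Yes, equivalent

Both queries return: [('Bob',), ('Heidi',), ('Niaj',)]

Reason: OR vs IN are equivalent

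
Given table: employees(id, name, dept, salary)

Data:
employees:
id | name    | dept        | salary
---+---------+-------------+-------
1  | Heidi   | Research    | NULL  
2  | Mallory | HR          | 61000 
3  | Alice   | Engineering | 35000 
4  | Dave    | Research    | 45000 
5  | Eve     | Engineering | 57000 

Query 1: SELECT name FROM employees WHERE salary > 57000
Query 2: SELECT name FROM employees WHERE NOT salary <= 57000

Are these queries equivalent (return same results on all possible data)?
Yes, equivalent

Both queries return: [('Mallory',)]

Reason: Both filter salary > 57000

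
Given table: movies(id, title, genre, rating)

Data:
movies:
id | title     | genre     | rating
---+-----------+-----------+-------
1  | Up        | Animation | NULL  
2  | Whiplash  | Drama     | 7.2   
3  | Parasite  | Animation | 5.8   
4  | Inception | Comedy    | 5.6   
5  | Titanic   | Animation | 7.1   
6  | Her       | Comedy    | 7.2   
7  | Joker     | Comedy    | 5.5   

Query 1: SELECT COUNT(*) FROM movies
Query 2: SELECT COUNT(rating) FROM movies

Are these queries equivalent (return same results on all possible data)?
No, not equivalent

Query 1 returns: [(7,)]
Query 2 returns: [(6,)]

Reason: COUNT(*) includes NULLs, COUNT(column) excludes them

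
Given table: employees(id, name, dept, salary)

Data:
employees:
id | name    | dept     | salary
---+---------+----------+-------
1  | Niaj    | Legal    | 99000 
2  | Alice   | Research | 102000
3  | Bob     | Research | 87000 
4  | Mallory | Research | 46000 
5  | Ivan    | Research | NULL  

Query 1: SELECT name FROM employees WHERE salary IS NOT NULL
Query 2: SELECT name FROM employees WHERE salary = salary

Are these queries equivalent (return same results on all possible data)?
Yes, equivalent

Both queries return: [('Alice',), ('Bob',), ('Mallory',), ('Niaj',)]

Reason: IS NOT NULL vs self-equality (both exclude NULLs)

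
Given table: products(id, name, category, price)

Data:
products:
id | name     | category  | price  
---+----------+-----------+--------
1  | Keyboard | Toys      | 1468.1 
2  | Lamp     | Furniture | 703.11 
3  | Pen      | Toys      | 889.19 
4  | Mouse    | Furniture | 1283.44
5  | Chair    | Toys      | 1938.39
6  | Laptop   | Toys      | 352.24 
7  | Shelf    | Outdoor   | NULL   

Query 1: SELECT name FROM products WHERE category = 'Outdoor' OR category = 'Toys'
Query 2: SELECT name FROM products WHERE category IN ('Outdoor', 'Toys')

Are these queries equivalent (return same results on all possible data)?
Yes, equivalent

Both queries return: [('Chair',), ('Keyboard',), ('Laptop',), ('Pen',), ('Shelf',)]

Reason: OR vs IN are equivalent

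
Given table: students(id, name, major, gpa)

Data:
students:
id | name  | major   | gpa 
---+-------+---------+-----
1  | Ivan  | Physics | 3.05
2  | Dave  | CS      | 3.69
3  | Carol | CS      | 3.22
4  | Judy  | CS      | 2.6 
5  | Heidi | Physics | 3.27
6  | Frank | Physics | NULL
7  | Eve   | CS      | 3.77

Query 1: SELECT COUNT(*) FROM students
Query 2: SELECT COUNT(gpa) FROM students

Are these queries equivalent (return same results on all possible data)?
No, not equivalent

Query 1 returns: [(7,)]
Query 2 returns: [(6,)]

Reason: COUNT(*) includes NULLs, COUNT(column) excludes them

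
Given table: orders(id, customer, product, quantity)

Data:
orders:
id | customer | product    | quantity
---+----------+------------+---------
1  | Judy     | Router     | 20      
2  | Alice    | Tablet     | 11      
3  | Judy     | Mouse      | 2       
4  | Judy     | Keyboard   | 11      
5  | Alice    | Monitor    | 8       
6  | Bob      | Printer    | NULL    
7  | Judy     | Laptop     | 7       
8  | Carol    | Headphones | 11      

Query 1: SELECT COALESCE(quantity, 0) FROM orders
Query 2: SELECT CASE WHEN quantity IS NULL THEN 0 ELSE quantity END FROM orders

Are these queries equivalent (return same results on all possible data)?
Yes, equivalent

Both queries return: [(0,), (2,), (7,), (8,), (11,), (11,), (11,), (20,)]

Reason: COALESCE vs CASE for NULL handling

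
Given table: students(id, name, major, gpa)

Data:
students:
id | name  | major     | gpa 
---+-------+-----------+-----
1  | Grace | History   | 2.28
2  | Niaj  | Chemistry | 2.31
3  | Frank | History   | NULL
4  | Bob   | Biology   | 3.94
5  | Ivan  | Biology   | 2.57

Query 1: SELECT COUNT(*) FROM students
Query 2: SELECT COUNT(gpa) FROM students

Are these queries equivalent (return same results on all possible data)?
No, not equivalent

Query 1 returns: [(5,)]
Query 2 returns: [(4,)]

Reason: COUNT(*) includes NULLs, COUNT(column) excludes them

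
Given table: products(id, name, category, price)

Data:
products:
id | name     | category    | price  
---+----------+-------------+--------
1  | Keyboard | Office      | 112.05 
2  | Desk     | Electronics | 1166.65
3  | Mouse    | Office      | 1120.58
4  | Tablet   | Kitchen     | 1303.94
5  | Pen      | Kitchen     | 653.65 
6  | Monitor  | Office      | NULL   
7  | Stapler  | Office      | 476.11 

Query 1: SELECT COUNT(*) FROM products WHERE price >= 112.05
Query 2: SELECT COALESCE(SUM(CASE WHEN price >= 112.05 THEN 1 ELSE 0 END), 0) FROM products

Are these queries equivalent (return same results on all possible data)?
Yes, equivalent

Both queries return: [(6,)]

Reason: COUNT with WHERE vs conditional SUM (COALESCE handles empty-table NULL)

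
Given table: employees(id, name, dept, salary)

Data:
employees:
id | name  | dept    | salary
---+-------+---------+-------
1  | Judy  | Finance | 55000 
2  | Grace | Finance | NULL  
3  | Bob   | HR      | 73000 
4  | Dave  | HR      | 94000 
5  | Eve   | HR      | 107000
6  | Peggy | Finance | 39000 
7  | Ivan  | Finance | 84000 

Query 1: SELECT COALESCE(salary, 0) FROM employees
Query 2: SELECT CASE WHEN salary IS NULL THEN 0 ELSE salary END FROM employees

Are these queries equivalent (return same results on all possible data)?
Yes, equivalent

Both queries return: [(0,), (39000,), (55000,), (73000,), (84000,), (94000,), (107000,)]

Reason: COALESCE vs CASE for NULL handling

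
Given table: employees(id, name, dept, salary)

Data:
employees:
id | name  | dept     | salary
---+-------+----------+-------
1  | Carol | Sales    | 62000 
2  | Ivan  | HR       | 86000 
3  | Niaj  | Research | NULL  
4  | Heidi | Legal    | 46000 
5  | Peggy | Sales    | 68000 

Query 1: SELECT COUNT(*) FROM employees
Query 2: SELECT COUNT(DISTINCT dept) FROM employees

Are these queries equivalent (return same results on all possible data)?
No, not equivalent

Query 1 returns: [(5,)]
Query 2 returns: [(4,)]

Reason: COUNT(*) counts rows, COUNT(DISTINCT dept) counts unique depts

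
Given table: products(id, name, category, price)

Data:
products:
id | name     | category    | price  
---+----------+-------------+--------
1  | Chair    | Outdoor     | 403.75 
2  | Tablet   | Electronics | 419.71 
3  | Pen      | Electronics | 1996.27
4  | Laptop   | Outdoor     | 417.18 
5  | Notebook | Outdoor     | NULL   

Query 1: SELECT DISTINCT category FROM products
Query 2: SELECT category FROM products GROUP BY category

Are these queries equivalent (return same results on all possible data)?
Yes, equivalent

Both queries return: [('Electronics',), ('Outdoor',)]

Reason: Both get unique categorys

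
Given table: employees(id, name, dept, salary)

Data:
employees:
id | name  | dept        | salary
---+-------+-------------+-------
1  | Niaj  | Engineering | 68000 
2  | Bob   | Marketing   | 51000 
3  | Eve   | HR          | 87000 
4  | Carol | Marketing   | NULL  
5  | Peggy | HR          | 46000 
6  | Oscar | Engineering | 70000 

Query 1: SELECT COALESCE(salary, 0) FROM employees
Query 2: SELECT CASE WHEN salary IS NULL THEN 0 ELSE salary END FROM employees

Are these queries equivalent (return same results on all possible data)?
Yes, equivalent

Both queries return: [(0,), (46000,), (51000,), (68000,), (70000,), (87000,)]

Reason: COALESCE vs CASE for NULL handling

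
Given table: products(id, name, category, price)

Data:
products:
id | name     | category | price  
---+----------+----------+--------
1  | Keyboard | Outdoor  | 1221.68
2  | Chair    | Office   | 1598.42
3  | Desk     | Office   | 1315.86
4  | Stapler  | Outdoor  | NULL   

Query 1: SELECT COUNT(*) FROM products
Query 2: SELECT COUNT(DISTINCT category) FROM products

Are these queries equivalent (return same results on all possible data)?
No, not equivalent

Query 1 returns: [(4,)]
Query 2 returns: [(2,)]

Reason: COUNT(*) counts rows, COUNT(DISTINCT category) counts unique categorys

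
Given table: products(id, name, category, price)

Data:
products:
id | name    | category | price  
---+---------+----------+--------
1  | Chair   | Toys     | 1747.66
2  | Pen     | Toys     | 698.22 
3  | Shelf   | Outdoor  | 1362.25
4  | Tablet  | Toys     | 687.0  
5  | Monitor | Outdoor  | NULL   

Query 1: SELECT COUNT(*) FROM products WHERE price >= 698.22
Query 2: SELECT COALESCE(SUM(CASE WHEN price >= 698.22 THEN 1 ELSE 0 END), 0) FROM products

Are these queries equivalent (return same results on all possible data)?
Yes, equivalent

Both queries return: [(3,)]

Reason: COUNT with WHERE vs conditional SUM (COALESCE handles empty-table NULL)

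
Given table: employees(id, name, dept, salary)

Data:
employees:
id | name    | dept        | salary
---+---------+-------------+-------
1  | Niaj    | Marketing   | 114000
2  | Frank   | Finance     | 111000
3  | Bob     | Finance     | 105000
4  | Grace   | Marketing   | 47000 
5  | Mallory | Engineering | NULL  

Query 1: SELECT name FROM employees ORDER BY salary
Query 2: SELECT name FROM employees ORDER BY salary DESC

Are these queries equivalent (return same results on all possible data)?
No, not equivalent

Query 1 returns: [('Mallory',), ('Grace',), ('Bob',), ('Frank',), ('Niaj',)]
Query 2 returns: [('Niaj',), ('Frank',), ('Bob',), ('Grace',), ('Mallory',)]

Reason: ASC vs DESC gives opposite ordering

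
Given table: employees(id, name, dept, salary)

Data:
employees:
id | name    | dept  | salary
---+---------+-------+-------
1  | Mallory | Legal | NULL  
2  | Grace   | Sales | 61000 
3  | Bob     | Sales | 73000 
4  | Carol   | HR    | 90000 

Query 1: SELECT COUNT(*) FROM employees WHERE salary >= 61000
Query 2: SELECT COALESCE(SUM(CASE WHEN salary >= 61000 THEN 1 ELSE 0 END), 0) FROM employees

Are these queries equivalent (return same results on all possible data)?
Yes, equivalent

Both queries return: [(3,)]

Reason: COUNT with WHERE vs conditional SUM (COALESCE handles empty-table NULL)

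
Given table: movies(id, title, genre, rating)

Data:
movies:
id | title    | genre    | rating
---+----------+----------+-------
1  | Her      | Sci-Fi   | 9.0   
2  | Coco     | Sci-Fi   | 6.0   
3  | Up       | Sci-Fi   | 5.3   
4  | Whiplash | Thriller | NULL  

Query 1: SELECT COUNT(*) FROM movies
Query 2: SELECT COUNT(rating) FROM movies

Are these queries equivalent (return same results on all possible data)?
No, not equivalent

Query 1 returns: [(4,)]
Query 2 returns: [(3,)]

Reason: COUNT(*) includes NULLs, COUNT(column) excludes them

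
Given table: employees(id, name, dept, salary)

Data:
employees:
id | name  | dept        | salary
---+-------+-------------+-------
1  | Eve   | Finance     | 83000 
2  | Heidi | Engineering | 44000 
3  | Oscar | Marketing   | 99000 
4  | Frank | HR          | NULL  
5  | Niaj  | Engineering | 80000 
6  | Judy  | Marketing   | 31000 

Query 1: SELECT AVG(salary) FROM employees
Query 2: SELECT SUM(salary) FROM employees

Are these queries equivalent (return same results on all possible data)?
No, not equivalent

Query 1 returns: [(67400.0,)]
Query 2 returns: [(337000,)]

Reason: AVG vs SUM give different aggregate values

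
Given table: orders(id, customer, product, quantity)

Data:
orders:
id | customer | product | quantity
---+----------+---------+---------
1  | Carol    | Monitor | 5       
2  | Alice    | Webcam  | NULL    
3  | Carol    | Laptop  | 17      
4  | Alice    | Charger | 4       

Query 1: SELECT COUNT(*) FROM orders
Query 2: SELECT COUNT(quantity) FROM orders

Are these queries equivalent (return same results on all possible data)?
No, not equivalent

Query 1 returns: [(4,)]
Query 2 returns: [(3,)]

Reason: COUNT(*) includes NULLs, COUNT(column) excludes them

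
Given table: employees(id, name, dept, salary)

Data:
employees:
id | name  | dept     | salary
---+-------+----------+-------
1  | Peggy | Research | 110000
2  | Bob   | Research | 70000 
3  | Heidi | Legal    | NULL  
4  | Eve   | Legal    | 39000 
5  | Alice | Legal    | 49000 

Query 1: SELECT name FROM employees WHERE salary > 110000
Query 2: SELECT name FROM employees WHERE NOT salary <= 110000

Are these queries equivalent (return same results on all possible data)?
Yes, equivalent

Both queries return: []

Reason: Both filter salary > 110000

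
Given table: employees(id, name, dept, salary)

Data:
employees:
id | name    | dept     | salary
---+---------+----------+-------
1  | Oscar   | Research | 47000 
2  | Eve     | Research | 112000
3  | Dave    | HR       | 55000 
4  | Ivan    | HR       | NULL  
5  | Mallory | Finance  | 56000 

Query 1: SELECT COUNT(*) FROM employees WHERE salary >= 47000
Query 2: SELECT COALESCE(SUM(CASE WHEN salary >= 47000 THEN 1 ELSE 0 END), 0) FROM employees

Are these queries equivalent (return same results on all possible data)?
Yes, equivalent

Both queries return: [(4,)]

Reason: COUNT with WHERE vs conditional SUM (COALESCE handles empty-table NULL)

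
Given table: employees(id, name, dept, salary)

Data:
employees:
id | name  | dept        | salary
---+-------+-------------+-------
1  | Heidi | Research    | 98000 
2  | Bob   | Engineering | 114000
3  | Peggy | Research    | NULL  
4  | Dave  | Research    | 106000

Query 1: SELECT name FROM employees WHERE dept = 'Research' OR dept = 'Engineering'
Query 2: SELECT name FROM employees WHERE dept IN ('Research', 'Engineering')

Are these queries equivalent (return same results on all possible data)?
Yes, equivalent

Both queries return: [('Bob',), ('Dave',), ('Heidi',), ('Peggy',)]

Reason: OR vs IN are equivalent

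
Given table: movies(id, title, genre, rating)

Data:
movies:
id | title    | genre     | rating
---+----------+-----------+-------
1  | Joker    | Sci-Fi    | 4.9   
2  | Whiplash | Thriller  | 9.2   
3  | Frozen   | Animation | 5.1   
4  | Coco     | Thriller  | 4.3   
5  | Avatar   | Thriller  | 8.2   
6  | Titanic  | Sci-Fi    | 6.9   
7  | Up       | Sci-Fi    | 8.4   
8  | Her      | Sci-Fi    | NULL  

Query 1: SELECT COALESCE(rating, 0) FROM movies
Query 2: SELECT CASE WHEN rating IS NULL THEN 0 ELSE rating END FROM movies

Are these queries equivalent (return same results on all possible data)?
Yes, equivalent

Both queries return: [(0,), (4.3,), (4.9,), (5.1,), (6.9,), (8.2,), (8.4,), (9.2,)]

Reason: COALESCE vs CASE for NULL handling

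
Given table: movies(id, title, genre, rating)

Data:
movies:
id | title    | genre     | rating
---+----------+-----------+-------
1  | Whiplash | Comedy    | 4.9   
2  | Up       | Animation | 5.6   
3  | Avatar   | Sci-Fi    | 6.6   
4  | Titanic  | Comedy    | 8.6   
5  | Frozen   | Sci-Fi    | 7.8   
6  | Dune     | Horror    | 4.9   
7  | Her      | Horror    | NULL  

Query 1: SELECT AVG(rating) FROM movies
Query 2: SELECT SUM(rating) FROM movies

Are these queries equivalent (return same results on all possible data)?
No, not equivalent

Query 1 returns: [(6.3999999999999995,)]
Query 2 returns: [(38.4,)]

Reason: AVG vs SUM give different aggregate values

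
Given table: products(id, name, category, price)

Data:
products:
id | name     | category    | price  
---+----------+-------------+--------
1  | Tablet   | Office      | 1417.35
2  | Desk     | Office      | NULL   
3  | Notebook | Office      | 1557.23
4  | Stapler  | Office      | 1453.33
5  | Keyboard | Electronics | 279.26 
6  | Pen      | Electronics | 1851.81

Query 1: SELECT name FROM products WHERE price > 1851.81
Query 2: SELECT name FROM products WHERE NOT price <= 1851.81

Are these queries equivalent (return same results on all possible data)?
Yes, equivalent

Both queries return: []

Reason: Both filter price > 1851.81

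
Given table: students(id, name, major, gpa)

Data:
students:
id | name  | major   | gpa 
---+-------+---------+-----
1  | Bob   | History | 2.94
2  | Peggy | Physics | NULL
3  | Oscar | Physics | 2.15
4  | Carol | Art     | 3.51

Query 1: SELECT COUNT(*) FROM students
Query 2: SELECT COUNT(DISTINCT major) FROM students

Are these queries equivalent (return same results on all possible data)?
No, not equivalent

Query 1 returns: [(4,)]
Query 2 returns: [(3,)]

Reason: COUNT(*) counts rows, COUNT(DISTINCT major) counts unique majors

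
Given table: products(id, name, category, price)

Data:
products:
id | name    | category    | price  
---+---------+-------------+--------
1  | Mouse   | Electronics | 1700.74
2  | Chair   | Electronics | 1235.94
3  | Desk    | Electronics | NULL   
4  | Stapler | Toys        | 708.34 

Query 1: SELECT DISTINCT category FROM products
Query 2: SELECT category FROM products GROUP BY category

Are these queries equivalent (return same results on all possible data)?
Yes, equivalent

Both queries return: [('Electronics',), ('Toys',)]

Reason: Both get unique categorys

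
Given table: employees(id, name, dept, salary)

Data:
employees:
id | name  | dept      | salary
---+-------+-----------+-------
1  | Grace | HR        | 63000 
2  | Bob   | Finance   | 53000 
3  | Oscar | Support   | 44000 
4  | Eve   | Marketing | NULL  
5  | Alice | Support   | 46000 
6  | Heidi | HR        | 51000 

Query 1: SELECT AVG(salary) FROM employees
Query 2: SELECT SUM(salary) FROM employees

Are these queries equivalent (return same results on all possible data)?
No, not equivalent

Query 1 returns: [(51400.0,)]
Query 2 returns: [(257000,)]

Reason: AVG vs SUM give different aggregate values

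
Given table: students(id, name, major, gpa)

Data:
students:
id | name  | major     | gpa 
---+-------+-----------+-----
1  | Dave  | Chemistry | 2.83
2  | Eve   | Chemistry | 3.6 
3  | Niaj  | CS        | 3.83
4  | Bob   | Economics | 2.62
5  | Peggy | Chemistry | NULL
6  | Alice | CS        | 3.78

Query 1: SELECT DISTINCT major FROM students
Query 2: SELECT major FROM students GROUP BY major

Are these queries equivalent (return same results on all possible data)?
Yes, equivalent

Both queries return: [('CS',), ('Chemistry',), ('Economics',)]

Reason: Both get unique majors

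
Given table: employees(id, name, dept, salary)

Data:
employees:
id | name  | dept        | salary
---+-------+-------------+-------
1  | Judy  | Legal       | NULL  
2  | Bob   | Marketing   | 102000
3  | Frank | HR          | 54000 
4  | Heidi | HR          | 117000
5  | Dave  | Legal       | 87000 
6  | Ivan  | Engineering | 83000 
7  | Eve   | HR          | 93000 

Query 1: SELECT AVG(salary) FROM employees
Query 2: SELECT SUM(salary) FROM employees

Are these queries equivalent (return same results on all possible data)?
No, not equivalent

Query 1 returns: [(89333.33333333333,)]
Query 2 returns: [(536000,)]

Reason: AVG vs SUM give different aggregate values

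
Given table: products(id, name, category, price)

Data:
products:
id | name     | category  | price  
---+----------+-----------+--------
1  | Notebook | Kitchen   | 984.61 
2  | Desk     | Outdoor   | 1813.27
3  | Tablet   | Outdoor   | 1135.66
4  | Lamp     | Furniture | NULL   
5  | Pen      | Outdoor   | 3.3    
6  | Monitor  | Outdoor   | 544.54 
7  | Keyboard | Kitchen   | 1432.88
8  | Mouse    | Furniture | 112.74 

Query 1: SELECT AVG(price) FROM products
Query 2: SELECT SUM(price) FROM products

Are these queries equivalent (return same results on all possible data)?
No, not equivalent

Query 1 returns: [(861.0,)]
Query 2 returns: [(6027.0,)]

Reason: AVG vs SUM give different aggregate values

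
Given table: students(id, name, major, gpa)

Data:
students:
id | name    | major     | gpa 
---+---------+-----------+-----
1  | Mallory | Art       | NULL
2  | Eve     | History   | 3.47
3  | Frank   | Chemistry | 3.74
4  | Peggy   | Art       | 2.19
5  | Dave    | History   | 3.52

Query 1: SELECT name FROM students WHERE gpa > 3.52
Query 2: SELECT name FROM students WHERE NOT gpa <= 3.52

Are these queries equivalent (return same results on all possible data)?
Yes, equivalent

Both queries return: [('Frank',)]

Reason: Both filter gpa > 3.52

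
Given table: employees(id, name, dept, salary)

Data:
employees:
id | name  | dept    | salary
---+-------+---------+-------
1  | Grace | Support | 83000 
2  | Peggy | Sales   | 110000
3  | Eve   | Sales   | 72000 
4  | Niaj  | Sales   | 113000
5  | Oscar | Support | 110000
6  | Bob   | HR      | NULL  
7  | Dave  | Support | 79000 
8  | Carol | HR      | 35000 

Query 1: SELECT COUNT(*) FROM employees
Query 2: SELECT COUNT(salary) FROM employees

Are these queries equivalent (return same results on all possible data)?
No, not equivalent

Query 1 returns: [(8,)]
Query 2 returns: [(7,)]

Reason: COUNT(*) includes NULLs, COUNT(column) excludes them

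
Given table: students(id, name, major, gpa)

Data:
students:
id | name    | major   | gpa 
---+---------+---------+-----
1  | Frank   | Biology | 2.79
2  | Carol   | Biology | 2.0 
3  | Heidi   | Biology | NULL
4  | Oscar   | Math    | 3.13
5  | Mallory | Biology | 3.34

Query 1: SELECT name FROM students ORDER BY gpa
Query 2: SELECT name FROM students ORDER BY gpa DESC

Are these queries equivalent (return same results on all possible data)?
No, not equivalent

Query 1 returns: [('Heidi',), ('Carol',), ('Frank',), ('Oscar',), ('Mallory',)]
Query 2 returns: [('Mallory',), ('Oscar',), ('Frank',), ('Carol',), ('Heidi',)]

Reason: ASC vs DESC gives opposite ordering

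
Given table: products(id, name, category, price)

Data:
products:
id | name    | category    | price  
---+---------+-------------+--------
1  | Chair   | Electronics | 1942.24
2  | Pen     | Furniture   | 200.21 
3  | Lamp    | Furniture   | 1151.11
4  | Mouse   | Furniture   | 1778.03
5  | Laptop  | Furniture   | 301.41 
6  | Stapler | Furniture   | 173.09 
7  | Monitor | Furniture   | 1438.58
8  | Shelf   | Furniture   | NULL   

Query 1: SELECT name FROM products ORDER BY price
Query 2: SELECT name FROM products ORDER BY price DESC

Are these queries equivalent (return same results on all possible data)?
No, not equivalent

Query 1 returns: [('Shelf',), ('Stapler',), ('Pen',), ('Laptop',), ('Lamp',), ('Monitor',), ('Mouse',), ('Chair',)]
Query 2 returns: [('Chair',), ('Mouse',), ('Monitor',), ('Lamp',), ('Laptop',), ('Pen',), ('Stapler',), ('Shelf',)]

Reason: ASC vs DESC gives opposite ordering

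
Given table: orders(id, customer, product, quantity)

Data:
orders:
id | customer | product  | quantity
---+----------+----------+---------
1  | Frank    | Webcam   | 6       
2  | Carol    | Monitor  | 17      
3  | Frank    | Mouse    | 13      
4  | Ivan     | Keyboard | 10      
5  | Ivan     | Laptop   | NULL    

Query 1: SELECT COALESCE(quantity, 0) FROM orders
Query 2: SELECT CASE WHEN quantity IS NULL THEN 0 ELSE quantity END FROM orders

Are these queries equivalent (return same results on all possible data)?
Yes, equivalent

Both queries return: [(0,), (6,), (10,), (13,), (17,)]

Reason: COALESCE vs CASE for NULL handling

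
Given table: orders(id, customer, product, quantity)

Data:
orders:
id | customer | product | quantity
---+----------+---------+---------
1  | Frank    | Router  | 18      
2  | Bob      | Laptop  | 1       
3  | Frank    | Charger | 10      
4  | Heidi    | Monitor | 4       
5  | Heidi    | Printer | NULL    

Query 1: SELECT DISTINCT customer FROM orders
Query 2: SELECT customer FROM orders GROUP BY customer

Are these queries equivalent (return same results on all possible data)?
Yes, equivalent

Both queries return: [('Bob',), ('Frank',), ('Heidi',)]

Reason: Both get unique customers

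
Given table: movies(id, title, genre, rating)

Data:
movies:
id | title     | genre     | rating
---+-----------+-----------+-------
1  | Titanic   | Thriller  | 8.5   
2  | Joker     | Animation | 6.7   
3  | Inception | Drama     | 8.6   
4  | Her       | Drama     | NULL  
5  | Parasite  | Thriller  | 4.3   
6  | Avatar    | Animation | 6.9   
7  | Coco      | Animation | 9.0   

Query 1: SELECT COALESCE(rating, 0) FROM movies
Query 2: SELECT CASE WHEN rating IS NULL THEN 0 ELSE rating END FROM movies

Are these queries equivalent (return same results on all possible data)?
Yes, equivalent

Both queries return: [(0,), (4.3,), (6.7,), (6.9,), (8.5,), (8.6,), (9.0,)]

Reason: COALESCE vs CASE for NULL handling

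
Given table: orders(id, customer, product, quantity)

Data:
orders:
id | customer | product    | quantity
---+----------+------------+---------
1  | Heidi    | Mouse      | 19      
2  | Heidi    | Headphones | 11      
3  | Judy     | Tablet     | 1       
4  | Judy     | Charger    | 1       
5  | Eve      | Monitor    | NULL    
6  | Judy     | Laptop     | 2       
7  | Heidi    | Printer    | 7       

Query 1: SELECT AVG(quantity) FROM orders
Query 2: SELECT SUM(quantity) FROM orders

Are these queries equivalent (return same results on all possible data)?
No, not equivalent

Query 1 returns: [(6.833333333333333,)]
Query 2 returns: [(41,)]

Reason: AVG vs SUM give different aggregate values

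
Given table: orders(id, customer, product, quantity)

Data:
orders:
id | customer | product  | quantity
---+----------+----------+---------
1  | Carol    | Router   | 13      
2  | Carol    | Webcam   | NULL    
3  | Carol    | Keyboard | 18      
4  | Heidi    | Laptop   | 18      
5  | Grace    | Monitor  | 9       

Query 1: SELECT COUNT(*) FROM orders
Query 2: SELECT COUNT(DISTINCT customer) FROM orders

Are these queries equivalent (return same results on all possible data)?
No, not equivalent

Query 1 returns: [(5,)]
Query 2 returns: [(3,)]

Reason: COUNT(*) counts rows, COUNT(DISTINCT customer) counts unique customers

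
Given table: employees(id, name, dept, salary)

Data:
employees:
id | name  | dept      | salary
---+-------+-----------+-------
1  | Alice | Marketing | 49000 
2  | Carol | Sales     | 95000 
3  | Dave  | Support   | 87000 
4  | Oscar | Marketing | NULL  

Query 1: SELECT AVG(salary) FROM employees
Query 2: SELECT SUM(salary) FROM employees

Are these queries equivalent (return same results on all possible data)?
No, not equivalent

Query 1 returns: [(77000.0,)]
Query 2 returns: [(231000,)]

Reason: AVG vs SUM give different aggregate values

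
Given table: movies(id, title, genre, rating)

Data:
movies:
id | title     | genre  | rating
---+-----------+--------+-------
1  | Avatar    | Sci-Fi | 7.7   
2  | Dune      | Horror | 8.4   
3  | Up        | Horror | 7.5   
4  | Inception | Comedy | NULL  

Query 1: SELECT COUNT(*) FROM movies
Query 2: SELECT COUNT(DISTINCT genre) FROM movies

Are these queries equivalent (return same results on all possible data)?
No, not equivalent

Query 1 returns: [(4,)]
Query 2 returns: [(3,)]

Reason: COUNT(*) counts rows, COUNT(DISTINCT genre) counts unique genres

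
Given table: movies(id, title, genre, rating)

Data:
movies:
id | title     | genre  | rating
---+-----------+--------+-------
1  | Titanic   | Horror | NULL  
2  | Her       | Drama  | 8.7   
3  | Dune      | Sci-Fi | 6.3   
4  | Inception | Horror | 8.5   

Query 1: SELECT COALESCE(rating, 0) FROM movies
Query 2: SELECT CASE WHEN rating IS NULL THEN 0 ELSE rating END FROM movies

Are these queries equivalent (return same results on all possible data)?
Yes, equivalent

Both queries return: [(0,), (6.3,), (8.5,), (8.7,)]

Reason: COALESCE vs CASE for NULL handling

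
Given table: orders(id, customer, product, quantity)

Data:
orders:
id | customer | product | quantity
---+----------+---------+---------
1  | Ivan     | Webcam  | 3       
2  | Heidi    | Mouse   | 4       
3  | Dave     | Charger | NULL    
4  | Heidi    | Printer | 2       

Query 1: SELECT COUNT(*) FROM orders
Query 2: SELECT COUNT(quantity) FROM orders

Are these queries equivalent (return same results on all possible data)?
No, not equivalent

Query 1 returns: [(4,)]
Query 2 returns: [(3,)]

Reason: COUNT(*) includes NULLs, COUNT(column) excludes them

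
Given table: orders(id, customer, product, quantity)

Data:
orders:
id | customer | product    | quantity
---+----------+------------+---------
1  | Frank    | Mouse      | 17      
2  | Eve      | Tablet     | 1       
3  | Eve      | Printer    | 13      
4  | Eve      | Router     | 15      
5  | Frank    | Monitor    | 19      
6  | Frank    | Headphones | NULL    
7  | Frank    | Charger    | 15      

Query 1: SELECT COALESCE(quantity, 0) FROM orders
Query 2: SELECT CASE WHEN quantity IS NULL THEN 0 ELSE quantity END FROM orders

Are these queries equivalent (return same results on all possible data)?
Yes, equivalent

Both queries return: [(0,), (1,), (13,), (15,), (15,), (17,), (19,)]

Reason: COALESCE vs CASE for NULL handling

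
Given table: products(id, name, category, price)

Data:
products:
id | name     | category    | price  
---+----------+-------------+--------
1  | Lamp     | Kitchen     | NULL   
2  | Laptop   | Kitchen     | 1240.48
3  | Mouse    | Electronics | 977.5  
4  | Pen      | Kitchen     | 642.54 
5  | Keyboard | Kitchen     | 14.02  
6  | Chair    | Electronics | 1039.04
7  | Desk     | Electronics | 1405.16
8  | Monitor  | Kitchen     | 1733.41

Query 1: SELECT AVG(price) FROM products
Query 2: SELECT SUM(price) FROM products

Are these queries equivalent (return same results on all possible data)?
No, not equivalent

Query 1 returns: [(1007.45,)]
Query 2 returns: [(7052.150000000001,)]

Reason: AVG vs SUM give different aggregate values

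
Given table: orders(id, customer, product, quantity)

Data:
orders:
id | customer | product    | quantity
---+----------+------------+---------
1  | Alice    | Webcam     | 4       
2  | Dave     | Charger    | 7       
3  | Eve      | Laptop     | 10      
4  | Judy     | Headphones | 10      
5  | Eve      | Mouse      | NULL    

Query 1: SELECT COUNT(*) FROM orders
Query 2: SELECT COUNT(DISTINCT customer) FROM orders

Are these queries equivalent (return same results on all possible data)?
No, not equivalent

Query 1 returns: [(5,)]
Query 2 returns: [(4,)]

Reason: COUNT(*) counts rows, COUNT(DISTINCT customer) counts unique customers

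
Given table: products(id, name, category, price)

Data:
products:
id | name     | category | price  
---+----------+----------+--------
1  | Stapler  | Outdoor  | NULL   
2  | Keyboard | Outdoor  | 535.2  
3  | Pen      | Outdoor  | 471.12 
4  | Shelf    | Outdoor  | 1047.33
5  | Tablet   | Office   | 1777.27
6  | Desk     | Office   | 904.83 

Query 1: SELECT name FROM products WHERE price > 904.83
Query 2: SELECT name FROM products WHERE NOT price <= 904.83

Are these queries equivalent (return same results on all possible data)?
Yes, equivalent

Both queries return: [('Shelf',), ('Tablet',)]

Reason: Both filter price > 904.83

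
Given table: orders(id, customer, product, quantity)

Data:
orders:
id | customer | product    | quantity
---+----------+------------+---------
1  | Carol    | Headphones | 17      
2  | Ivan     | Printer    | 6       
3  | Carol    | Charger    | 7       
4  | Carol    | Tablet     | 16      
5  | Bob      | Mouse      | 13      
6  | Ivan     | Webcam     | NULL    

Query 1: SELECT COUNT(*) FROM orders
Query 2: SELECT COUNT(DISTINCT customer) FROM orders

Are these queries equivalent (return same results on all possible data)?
No, not equivalent

Query 1 returns: [(6,)]
Query 2 returns: [(3,)]

Reason: COUNT(*) counts rows, COUNT(DISTINCT customer) counts unique customers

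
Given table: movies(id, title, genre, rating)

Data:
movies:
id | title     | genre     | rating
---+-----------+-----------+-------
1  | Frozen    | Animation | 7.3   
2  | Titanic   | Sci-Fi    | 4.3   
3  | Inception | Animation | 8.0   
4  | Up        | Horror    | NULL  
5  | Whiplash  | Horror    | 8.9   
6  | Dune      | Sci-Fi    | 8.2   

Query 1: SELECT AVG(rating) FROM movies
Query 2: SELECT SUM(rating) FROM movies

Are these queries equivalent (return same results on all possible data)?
No, not equivalent

Query 1 returns: [(7.340000000000001,)]
Query 2 returns: [(36.7,)]

Reason: AVG vs SUM give different aggregate values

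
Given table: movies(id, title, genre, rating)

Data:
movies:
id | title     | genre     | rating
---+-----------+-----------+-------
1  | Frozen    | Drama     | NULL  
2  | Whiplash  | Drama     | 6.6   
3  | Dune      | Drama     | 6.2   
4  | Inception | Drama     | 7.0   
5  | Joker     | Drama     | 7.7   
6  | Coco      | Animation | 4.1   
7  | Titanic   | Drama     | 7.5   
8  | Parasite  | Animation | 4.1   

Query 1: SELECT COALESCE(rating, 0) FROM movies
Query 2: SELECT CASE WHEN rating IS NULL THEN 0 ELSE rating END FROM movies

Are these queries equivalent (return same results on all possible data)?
Yes, equivalent

Both queries return: [(0,), (4.1,), (4.1,), (6.2,), (6.6,), (7.0,), (7.5,), (7.7,)]

Reason: COALESCE vs CASE for NULL handling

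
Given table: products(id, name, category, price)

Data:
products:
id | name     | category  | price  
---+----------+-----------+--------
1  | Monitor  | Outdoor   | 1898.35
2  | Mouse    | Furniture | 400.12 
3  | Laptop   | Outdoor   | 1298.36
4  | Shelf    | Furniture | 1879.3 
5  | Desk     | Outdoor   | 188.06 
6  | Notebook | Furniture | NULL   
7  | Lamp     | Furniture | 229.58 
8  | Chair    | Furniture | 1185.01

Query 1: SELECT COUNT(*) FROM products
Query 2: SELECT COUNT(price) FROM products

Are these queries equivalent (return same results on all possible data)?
No, not equivalent

Query 1 returns: [(8,)]
Query 2 returns: [(7,)]

Reason: COUNT(*) includes NULLs, COUNT(column) excludes them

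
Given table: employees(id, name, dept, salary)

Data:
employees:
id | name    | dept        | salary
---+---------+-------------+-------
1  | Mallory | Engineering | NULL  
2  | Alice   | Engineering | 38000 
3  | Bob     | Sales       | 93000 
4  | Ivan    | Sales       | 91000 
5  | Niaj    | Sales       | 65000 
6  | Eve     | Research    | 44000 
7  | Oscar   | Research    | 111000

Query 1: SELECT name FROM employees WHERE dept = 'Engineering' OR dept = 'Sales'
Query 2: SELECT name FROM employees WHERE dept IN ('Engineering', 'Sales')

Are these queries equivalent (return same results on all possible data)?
Yes, equivalent

Both queries return: [('Alice',), ('Bob',), ('Ivan',), ('Mallory',), ('Niaj',)]

Reason: OR vs IN are equivalent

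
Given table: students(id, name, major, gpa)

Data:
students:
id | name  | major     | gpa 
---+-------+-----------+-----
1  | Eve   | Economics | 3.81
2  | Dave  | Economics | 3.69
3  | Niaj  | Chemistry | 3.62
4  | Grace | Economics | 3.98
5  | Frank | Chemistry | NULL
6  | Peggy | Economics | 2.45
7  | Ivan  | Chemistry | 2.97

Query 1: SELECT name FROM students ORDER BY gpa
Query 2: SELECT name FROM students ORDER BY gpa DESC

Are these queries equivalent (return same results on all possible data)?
No, not equivalent

Query 1 returns: [('Frank',), ('Peggy',), ('Ivan',), ('Niaj',), ('Dave',), ('Eve',), ('Grace',)]
Query 2 returns: [('Grace',), ('Eve',), ('Dave',), ('Niaj',), ('Ivan',), ('Peggy',), ('Frank',)]

Reason: ASC vs DESC gives opposite ordering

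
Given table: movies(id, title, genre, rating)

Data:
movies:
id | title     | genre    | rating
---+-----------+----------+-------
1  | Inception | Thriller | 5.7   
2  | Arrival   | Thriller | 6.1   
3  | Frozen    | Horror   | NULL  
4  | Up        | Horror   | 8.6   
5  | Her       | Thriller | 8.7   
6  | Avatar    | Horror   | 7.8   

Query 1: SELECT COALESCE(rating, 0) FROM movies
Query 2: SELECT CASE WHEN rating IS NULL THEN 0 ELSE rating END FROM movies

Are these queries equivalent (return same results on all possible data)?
Yes, equivalent

Both queries return: [(0,), (5.7,), (6.1,), (7.8,), (8.6,), (8.7,)]

Reason: COALESCE vs CASE for NULL handling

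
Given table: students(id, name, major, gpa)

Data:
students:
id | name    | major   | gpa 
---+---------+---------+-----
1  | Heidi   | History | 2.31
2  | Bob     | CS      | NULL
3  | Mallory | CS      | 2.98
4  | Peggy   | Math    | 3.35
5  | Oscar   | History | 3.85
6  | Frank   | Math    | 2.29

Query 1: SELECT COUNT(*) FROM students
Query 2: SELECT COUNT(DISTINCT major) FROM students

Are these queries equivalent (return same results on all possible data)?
No, not equivalent

Query 1 returns: [(6,)]
Query 2 returns: [(3,)]

Reason: COUNT(*) counts rows, COUNT(DISTINCT major) counts unique majors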